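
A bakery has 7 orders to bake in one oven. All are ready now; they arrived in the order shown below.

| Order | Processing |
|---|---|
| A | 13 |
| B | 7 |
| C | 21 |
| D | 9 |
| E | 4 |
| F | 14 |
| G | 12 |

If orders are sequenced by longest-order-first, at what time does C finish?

LPT (decreasing processing time): C F A G D B E.
C: 0→21

21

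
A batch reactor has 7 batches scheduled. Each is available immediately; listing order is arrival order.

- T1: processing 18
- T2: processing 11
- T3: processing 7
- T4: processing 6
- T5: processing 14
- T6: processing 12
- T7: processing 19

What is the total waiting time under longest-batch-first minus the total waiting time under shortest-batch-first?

LPT (decreasing processing time): T7 T1 T5 T6 T2 T3 T4.
T7: waits 0, runs 0→19
T1: waits 19, runs 19→37
T5: waits 37, runs 37→51
T6: waits 51, runs 51→63
T2: waits 63, runs 63→74
T3: waits 74, runs 74→81
T4: waits 81, runs 81→87
Sum = 0+19+37+51+63+74+81 = 325.
SPT (increasing processing time): T4 T3 T2 T6 T5 T1 T7.
T4: waits 0, runs 0→6
T3: waits 6, runs 6→13
T2: waits 13, runs 13→24
T6: waits 24, runs 24→36
T5: waits 36, runs 36→50
T1: waits 50, runs 50→68
T7: waits 68, runs 68→87
Sum = 0+6+13+24+36+50+68 = 197.
Difference = 325 − 197 = 128.

128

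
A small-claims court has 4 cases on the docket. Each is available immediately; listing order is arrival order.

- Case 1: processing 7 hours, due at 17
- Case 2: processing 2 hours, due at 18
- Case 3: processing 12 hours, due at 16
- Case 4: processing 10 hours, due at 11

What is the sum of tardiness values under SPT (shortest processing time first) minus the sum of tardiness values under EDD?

SPT (increasing processing time): Case 2 Case 1 Case 4 Case 3.
Case 2: 0→2, due 18, tardiness 0
Case 1: 2→9, due 17, tardiness 0
Case 4: 9→19, due 11, tardiness 8
Case 3: 19→31, due 16, tardiness 15
Sum = 0+0+8+15 = 23.
EDD (increasing due date): Case 4 Case 3 Case 1 Case 2.
Case 4: 0→10, due 11, tardiness 0
Case 3: 10→22, due 16, tardiness 6
Case 1: 22→29, due 17, tardiness 12
Case 2: 29→31, due 18, tardiness 13
Sum = 0+6+12+13 = 31.
Difference = 23 − 31 = -8.

-8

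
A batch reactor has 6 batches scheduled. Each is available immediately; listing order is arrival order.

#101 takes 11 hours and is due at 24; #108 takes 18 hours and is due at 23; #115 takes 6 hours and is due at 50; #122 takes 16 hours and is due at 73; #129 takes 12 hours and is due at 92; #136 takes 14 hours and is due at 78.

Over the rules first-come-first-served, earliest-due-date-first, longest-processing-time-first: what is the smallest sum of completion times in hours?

FIFO (arrival order): #101 #108 #115 #122 #129 #136.
#101: 0→11
#108: 11→29
#115: 29→35
#122: 35→51
#129: 51→63
#136: 63→77
Sum = 11+29+35+51+63+77 = 266.
EDD (increasing due date): #108 #101 #115 #122 #136 #129.
#108: 0→18
#101: 18→29
#115: 29→35
#122: 35→51
#136: 51→65
#129: 65→77
Sum = 18+29+35+51+65+77 = 275.
LPT (decreasing processing time): #108 #122 #136 #129 #101 #115.
#108: 0→18
#122: 18→34
#136: 34→48
#129: 48→60
#101: 60→71
#115: 71→77
Sum = 18+34+48+60+71+77 = 308.
FIFO 266, EDD 275, LPT 308 → minimum 266.

266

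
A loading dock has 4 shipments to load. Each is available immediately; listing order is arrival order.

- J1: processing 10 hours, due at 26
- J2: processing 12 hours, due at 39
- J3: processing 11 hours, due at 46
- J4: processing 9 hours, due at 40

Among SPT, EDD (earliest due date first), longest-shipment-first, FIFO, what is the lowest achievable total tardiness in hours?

0

SPT (increasing processing time): J4 J1 J3 J2.
J4: 0→9, due 40, tardiness 0
J1: 9→19, due 26, tardiness 0
J3: 19→30, due 46, tardiness 0
J2: 30→42, due 39, tardiness 3
Sum = 0+0+0+3 = 3.
EDD (increasing due date): J1 J2 J4 J3.
J1: 0→10, due 26, tardiness 0
J2: 10→22, due 39, tardiness 0
J4: 22→31, due 40, tardiness 0
J3: 31→42, due 46, tardiness 0
Sum = 0+0+0+0 = 0.
LPT (decreasing processing time): J2 J3 J1 J4.
J2: 0→12, due 39, tardiness 0
J3: 12→23, due 46, tardiness 0
J1: 23→33, due 26, tardiness 7
J4: 33→42, due 40, tardiness 2
Sum = 0+0+7+2 = 9.
FIFO (arrival order): J1 J2 J3 J4.
J1: 0→10, due 26, tardiness 0
J2: 10→22, due 39, tardiness 0
J3: 22→33, due 46, tardiness 0
J4: 33→42, due 40, tardiness 2
Sum = 0+0+0+2 = 2.
SPT 3, EDD 0, LPT 9, FIFO 2 → minimum 0.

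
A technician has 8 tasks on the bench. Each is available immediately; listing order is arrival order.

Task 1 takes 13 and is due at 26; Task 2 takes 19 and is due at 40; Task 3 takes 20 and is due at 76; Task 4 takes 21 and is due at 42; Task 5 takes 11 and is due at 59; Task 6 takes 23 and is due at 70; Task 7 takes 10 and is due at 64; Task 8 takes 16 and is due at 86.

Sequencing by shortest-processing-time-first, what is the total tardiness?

181

SPT (increasing processing time): Task 7 Task 5 Task 1 Task 8 Task 2 Task 3 Task 4 Task 6.
Task 7: 0→10, due 64, tardiness 0
Task 5: 10→21, due 59, tardiness 0
Task 1: 21→34, due 26, tardiness 8
Task 8: 34→50, due 86, tardiness 0
Task 2: 50→69, due 40, tardiness 29
Task 3: 69→89, due 76, tardiness 13
Task 4: 89→110, due 42, tardiness 68
Task 6: 110→133, due 70, tardiness 63
Sum = 0+0+8+0+29+13+68+63 = 181.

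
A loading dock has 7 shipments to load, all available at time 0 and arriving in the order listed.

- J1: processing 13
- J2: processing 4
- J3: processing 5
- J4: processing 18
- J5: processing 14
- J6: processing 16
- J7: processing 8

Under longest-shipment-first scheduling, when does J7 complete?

69

LPT (decreasing processing time): J4 J6 J5 J1 J7 J3 J2.
J4: 0→18
J6: 18→34
J5: 34→48
J1: 48→61
J7: 61→69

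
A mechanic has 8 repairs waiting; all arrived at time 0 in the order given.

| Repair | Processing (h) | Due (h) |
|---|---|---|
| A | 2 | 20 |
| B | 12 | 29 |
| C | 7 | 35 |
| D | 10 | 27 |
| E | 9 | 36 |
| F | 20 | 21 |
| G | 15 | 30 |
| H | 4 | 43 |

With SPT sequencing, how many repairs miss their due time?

4

SPT (increasing processing time): A H C E D B G F.
A: 0→2, due 20, tardiness 0
H: 2→6, due 43, tardiness 0
C: 6→13, due 35, tardiness 0
E: 13→22, due 36, tardiness 0
D: 22→32, due 27, tardiness 5
B: 32→44, due 29, tardiness 15
G: 44→59, due 30, tardiness 29
F: 59→79, due 21, tardiness 58
Late repairs: 4.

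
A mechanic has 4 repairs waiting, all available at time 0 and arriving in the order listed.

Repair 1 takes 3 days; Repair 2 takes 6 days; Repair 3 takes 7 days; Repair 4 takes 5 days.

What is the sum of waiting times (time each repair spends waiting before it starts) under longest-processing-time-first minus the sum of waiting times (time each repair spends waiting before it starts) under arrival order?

10

LPT (decreasing processing time): Repair 3 Repair 2 Repair 4 Repair 1.
Repair 3: waits 0, runs 0→7
Repair 2: waits 7, runs 7→13
Repair 4: waits 13, runs 13→18
Repair 1: waits 18, runs 18→21
Sum = 0+7+13+18 = 38.
FIFO (arrival order): Repair 1 Repair 2 Repair 3 Repair 4.
Repair 1: waits 0, runs 0→3
Repair 2: waits 3, runs 3→9
Repair 3: waits 9, runs 9→16
Repair 4: waits 16, runs 16→21
Sum = 0+3+9+16 = 28.
Difference = 38 − 28 = 10.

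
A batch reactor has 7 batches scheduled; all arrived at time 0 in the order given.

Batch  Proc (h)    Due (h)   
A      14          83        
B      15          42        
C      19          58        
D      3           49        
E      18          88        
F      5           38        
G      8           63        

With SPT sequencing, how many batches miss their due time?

2

SPT (increasing processing time): D F G A B E C.
D: 0→3, due 49, tardiness 0
F: 3→8, due 38, tardiness 0
G: 8→16, due 63, tardiness 0
A: 16→30, due 83, tardiness 0
B: 30→45, due 42, tardiness 3
E: 45→63, due 88, tardiness 0
C: 63→82, due 58, tardiness 24
Late batches: 2.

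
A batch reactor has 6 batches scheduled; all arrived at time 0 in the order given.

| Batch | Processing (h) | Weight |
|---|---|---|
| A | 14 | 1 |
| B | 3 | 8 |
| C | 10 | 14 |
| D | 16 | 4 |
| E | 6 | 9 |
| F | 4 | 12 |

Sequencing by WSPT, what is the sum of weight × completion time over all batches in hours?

752

WSPT (decreasing weight/processing-time ratio): F B E C D A.
F: finishes 4, weight 12, w·C = 48
B: finishes 7, weight 8, w·C = 56
E: finishes 13, weight 9, w·C = 117
C: finishes 23, weight 14, w·C = 322
D: finishes 39, weight 4, w·C = 156
A: finishes 53, weight 1, w·C = 53
Sum = 48+56+117+322+156+53 = 752.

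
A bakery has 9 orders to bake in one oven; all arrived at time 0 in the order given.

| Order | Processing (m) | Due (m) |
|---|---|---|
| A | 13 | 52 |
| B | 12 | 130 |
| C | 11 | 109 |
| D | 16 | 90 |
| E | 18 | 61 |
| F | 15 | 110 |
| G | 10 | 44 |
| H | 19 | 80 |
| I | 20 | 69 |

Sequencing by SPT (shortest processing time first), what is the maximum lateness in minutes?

65

SPT (increasing processing time): G C B A F D E H I.
G: 0→10, due 44, lateness -34
C: 10→21, due 109, lateness -88
B: 21→33, due 130, lateness -97
A: 33→46, due 52, lateness -6
F: 46→61, due 110, lateness -49
D: 61→77, due 90, lateness -13
E: 77→95, due 61, lateness 34
H: 95→114, due 80, lateness 34
I: 114→134, due 69, lateness 65
Maximum = 65.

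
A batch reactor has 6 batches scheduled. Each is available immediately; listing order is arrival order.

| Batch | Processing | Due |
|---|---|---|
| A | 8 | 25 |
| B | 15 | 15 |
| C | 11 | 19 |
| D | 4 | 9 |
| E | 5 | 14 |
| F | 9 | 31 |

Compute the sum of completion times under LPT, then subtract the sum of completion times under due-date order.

52

LPT (decreasing processing time): B C F A E D.
B: 0→15
C: 15→26
F: 26→35
A: 35→43
E: 43→48
D: 48→52
Sum = 15+26+35+43+48+52 = 219.
EDD (increasing due date): D E B C A F.
D: 0→4
E: 4→9
B: 9→24
C: 24→35
A: 35→43
F: 43→52
Sum = 4+9+24+35+43+52 = 167.
Difference = 219 − 167 = 52.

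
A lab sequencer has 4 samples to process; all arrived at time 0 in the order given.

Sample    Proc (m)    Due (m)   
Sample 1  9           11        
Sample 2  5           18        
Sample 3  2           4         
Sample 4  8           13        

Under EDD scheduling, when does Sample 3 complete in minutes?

2

EDD (increasing due date): Sample 3 Sample 1 Sample 4 Sample 2.
Sample 3: 0→2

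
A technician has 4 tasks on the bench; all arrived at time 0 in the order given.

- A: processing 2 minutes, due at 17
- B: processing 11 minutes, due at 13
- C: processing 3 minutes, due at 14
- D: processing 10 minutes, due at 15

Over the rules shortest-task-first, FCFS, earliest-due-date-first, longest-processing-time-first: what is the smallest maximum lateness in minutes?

9

SPT (increasing processing time): A C D B.
A: 0→2, due 17, lateness -15
C: 2→5, due 14, lateness -9
D: 5→15, due 15, lateness 0
B: 15→26, due 13, lateness 13
Maximum = 13.
FIFO (arrival order): A B C D.
A: 0→2, due 17, lateness -15
B: 2→13, due 13, lateness 0
C: 13→16, due 14, lateness 2
D: 16→26, due 15, lateness 11
Maximum = 11.
EDD (increasing due date): B C D A.
B: 0→11, due 13, lateness -2
C: 11→14, due 14, lateness 0
D: 14→24, due 15, lateness 9
A: 24→26, due 17, lateness 9
Maximum = 9.
LPT (decreasing processing time): B D C A.
B: 0→11, due 13, lateness -2
D: 11→21, due 15, lateness 6
C: 21→24, due 14, lateness 10
A: 24→26, due 17, lateness 9
Maximum = 10.
SPT 13, FIFO 11, EDD 9, LPT 10 → minimum 9.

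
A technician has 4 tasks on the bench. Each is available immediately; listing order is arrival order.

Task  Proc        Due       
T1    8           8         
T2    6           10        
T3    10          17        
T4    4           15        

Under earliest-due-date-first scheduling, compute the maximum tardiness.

EDD (increasing due date): T1 T2 T4 T3.
T1: 0→8, due 8, tardiness 0
T2: 8→14, due 10, tardiness 4
T4: 14→18, due 15, tardiness 3
T3: 18→28, due 17, tardiness 11
Maximum = 11.

11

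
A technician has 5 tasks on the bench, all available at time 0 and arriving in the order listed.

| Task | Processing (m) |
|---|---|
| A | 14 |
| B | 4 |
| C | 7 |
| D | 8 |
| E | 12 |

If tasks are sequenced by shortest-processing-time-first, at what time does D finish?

SPT (increasing processing time): B C D E A.
B: 0→4
C: 4→11
D: 11→19

19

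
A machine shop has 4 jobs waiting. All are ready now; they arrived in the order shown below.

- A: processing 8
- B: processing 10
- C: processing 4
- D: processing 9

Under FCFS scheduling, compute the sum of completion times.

FIFO (arrival order): A B C D.
A: 0→8
B: 8→18
C: 18→22
D: 22→31
Sum = 8+18+22+31 = 79.

79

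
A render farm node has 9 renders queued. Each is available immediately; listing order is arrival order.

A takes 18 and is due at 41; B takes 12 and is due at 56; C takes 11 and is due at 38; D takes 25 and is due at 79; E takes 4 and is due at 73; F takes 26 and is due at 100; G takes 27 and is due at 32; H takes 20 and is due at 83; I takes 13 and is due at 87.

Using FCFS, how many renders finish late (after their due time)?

FIFO (arrival order): A B C D E F G H I.
A: 0→18, due 41, tardiness 0
B: 18→30, due 56, tardiness 0
C: 30→41, due 38, tardiness 3
D: 41→66, due 79, tardiness 0
E: 66→70, due 73, tardiness 0
F: 70→96, due 100, tardiness 0
G: 96→123, due 32, tardiness 91
H: 123→143, due 83, tardiness 60
I: 143→156, due 87, tardiness 69
Late renders: 4.

4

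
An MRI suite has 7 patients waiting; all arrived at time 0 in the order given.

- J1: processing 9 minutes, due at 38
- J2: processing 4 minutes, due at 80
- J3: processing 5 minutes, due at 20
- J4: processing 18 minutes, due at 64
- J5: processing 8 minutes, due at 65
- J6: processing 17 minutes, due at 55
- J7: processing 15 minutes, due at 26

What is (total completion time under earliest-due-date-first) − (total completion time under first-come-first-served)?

55

EDD (increasing due date): J3 J7 J1 J6 J4 J5 J2.
J3: 0→5
J7: 5→20
J1: 20→29
J6: 29→46
J4: 46→64
J5: 64→72
J2: 72→76
Sum = 5+20+29+46+64+72+76 = 312.
FIFO (arrival order): J1 J2 J3 J4 J5 J6 J7.
J1: 0→9
J2: 9→13
J3: 13→18
J4: 18→36
J5: 36→44
J6: 44→61
J7: 61→76
Sum = 9+13+18+36+44+61+76 = 257.
Difference = 312 − 257 = 55.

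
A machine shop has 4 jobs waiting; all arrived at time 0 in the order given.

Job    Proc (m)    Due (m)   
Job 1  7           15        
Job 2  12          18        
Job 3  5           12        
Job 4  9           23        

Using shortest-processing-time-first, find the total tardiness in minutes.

SPT (increasing processing time): Job 3 Job 1 Job 4 Job 2.
Job 3: 0→5, due 12, tardiness 0
Job 1: 5→12, due 15, tardiness 0
Job 4: 12→21, due 23, tardiness 0
Job 2: 21→33, due 18, tardiness 15
Sum = 0+0+0+15 = 15.

15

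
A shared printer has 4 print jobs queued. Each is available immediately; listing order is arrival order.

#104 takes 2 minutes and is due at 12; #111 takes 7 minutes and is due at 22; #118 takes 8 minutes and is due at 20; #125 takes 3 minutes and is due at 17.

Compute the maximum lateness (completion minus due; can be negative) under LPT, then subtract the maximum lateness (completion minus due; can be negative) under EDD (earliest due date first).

10

LPT (decreasing processing time): #118 #111 #125 #104.
#118: 0→8, due 20, lateness -12
#111: 8→15, due 22, lateness -7
#125: 15→18, due 17, lateness 1
#104: 18→20, due 12, lateness 8
Maximum = 8.
EDD (increasing due date): #104 #125 #118 #111.
#104: 0→2, due 12, lateness -10
#125: 2→5, due 17, lateness -12
#118: 5→13, due 20, lateness -7
#111: 13→20, due 22, lateness -2
Maximum = -2.
Difference = 8 − -2 = 10.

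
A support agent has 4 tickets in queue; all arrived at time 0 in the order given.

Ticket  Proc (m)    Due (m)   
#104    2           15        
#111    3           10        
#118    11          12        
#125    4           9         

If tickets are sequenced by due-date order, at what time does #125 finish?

4

EDD (increasing due date): #125 #111 #118 #104.
#125: 0→4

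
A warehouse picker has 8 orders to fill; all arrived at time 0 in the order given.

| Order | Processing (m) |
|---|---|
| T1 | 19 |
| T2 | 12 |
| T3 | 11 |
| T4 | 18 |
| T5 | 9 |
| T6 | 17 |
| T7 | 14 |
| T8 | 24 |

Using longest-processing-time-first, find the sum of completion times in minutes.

LPT (decreasing processing time): T8 T1 T4 T6 T7 T2 T3 T5.
T8: 0→24
T1: 24→43
T4: 43→61
T6: 61→78
T7: 78→92
T2: 92→104
T3: 104→115
T5: 115→124
Sum = 24+43+61+78+92+104+115+124 = 641.

641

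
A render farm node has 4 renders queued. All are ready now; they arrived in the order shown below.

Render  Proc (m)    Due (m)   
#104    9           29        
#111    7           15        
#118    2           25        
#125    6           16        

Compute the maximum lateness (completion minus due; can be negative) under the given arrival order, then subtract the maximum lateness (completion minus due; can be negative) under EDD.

11

FIFO (arrival order): #104 #111 #118 #125.
#104: 0→9, due 29, lateness -20
#111: 9→16, due 15, lateness 1
#118: 16→18, due 25, lateness -7
#125: 18→24, due 16, lateness 8
Maximum = 8.
EDD (increasing due date): #111 #125 #118 #104.
#111: 0→7, due 15, lateness -8
#125: 7→13, due 16, lateness -3
#118: 13→15, due 25, lateness -10
#104: 15→24, due 29, lateness -5
Maximum = -3.
Difference = 8 − -3 = 11.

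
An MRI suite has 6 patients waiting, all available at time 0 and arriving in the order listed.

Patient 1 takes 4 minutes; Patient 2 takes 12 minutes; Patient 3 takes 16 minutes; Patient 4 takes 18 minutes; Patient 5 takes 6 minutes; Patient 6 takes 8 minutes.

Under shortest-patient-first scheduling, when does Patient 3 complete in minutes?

46

SPT (increasing processing time): Patient 1 Patient 5 Patient 6 Patient 2 Patient 3 Patient 4.
Patient 1: 0→4
Patient 5: 4→10
Patient 6: 10→18
Patient 2: 18→30
Patient 3: 30→46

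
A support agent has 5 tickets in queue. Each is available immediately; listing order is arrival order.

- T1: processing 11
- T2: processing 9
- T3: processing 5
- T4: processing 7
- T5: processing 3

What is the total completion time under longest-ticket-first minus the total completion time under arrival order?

LPT (decreasing processing time): T1 T2 T4 T3 T5.
T1: 0→11
T2: 11→20
T4: 20→27
T3: 27→32
T5: 32→35
Sum = 11+20+27+32+35 = 125.
FIFO (arrival order): T1 T2 T3 T4 T5.
T1: 0→11
T2: 11→20
T3: 20→25
T4: 25→32
T5: 32→35
Sum = 11+20+25+32+35 = 123.
Difference = 125 − 123 = 2.

2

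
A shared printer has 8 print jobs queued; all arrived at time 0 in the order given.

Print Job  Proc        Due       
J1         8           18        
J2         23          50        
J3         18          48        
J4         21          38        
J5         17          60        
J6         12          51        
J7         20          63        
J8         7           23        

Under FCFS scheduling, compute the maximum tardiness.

103

FIFO (arrival order): J1 J2 J3 J4 J5 J6 J7 J8.
J1: 0→8, due 18, tardiness 0
J2: 8→31, due 50, tardiness 0
J3: 31→49, due 48, tardiness 1
J4: 49→70, due 38, tardiness 32
J5: 70→87, due 60, tardiness 27
J6: 87→99, due 51, tardiness 48
J7: 99→119, due 63, tardiness 56
J8: 119→126, due 23, tardiness 103
Maximum = 103.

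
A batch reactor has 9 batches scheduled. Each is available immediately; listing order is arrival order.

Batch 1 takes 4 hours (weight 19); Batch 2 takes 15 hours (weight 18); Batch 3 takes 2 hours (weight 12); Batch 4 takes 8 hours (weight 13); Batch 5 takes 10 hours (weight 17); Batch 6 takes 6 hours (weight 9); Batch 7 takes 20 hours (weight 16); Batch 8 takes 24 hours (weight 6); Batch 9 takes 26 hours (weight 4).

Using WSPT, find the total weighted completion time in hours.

WSPT (decreasing weight/processing-time ratio): Batch 3 Batch 1 Batch 5 Batch 4 Batch 6 Batch 2 Batch 7 Batch 8 Batch 9.
Batch 3: finishes 2, weight 12, w·C = 24
Batch 1: finishes 6, weight 19, w·C = 114
Batch 5: finishes 16, weight 17, w·C = 272
Batch 4: finishes 24, weight 13, w·C = 312
Batch 6: finishes 30, weight 9, w·C = 270
Batch 2: finishes 45, weight 18, w·C = 810
Batch 7: finishes 65, weight 16, w·C = 1040
Batch 8: finishes 89, weight 6, w·C = 534
Batch 9: finishes 115, weight 4, w·C = 460
Sum = 24+114+272+312+270+810+1040+534+460 = 3836.

3836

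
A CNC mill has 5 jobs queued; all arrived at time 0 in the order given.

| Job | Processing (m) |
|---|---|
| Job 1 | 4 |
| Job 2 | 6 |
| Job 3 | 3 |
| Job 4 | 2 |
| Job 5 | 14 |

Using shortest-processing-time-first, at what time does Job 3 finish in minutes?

SPT (increasing processing time): Job 4 Job 3 Job 1 Job 2 Job 5.
Job 4: 0→2
Job 3: 2→5

5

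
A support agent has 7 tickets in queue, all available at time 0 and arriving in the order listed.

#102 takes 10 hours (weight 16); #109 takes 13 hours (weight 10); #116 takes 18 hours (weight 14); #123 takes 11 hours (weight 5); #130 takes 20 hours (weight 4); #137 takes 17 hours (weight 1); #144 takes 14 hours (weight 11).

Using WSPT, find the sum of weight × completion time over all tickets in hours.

WSPT (decreasing weight/processing-time ratio): #102 #144 #116 #109 #123 #130 #137.
#102: finishes 10, weight 16, w·C = 160
#144: finishes 24, weight 11, w·C = 264
#116: finishes 42, weight 14, w·C = 588
#109: finishes 55, weight 10, w·C = 550
#123: finishes 66, weight 5, w·C = 330
#130: finishes 86, weight 4, w·C = 344
#137: finishes 103, weight 1, w·C = 103
Sum = 160+264+588+550+330+344+103 = 2339.

2339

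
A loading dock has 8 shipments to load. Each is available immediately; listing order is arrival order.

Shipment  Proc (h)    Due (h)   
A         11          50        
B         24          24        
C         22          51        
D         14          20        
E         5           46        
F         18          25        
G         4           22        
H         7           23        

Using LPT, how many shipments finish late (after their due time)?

LPT (decreasing processing time): B C F D A H E G.
B: 0→24, due 24, tardiness 0
C: 24→46, due 51, tardiness 0
F: 46→64, due 25, tardiness 39
D: 64→78, due 20, tardiness 58
A: 78→89, due 50, tardiness 39
H: 89→96, due 23, tardiness 73
E: 96→101, due 46, tardiness 55
G: 101→105, due 22, tardiness 83
Late shipments: 6.

6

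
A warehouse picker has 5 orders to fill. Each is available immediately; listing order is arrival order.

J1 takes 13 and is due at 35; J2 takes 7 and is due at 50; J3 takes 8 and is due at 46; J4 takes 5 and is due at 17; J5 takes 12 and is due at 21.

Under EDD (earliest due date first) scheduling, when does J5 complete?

EDD (increasing due date): J4 J5 J1 J3 J2.
J4: 0→5
J5: 5→17

17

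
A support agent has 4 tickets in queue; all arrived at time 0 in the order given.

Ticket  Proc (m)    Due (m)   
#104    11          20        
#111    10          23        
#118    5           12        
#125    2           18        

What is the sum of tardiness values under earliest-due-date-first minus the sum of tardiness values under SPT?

-3

EDD (increasing due date): #118 #125 #104 #111.
#118: 0→5, due 12, tardiness 0
#125: 5→7, due 18, tardiness 0
#104: 7→18, due 20, tardiness 0
#111: 18→28, due 23, tardiness 5
Sum = 0+0+0+5 = 5.
SPT (increasing processing time): #125 #118 #111 #104.
#125: 0→2, due 18, tardiness 0
#118: 2→7, due 12, tardiness 0
#111: 7→17, due 23, tardiness 0
#104: 17→28, due 20, tardiness 8
Sum = 0+0+0+8 = 8.
Difference = 5 − 8 = -3.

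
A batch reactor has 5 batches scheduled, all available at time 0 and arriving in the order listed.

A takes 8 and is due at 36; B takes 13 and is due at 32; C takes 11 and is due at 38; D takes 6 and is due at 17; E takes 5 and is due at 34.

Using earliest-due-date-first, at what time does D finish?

EDD (increasing due date): D B E A C.
D: 0→6

6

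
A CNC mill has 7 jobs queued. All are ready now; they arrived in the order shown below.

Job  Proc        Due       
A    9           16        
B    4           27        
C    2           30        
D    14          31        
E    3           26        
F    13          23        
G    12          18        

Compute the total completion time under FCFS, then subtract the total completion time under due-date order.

-42

FIFO (arrival order): A B C D E F G.
A: 0→9
B: 9→13
C: 13→15
D: 15→29
E: 29→32
F: 32→45
G: 45→57
Sum = 9+13+15+29+32+45+57 = 200.
EDD (increasing due date): A G F E B C D.
A: 0→9
G: 9→21
F: 21→34
E: 34→37
B: 37→41
C: 41→43
D: 43→57
Sum = 9+21+34+37+41+43+57 = 242.
Difference = 200 − 242 = -42.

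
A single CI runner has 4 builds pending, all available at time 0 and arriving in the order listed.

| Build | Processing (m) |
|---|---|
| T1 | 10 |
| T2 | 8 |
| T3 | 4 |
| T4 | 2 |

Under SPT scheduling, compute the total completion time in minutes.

SPT (increasing processing time): T4 T3 T2 T1.
T4: 0→2
T3: 2→6
T2: 6→14
T1: 14→24
Sum = 2+6+14+24 = 46.

46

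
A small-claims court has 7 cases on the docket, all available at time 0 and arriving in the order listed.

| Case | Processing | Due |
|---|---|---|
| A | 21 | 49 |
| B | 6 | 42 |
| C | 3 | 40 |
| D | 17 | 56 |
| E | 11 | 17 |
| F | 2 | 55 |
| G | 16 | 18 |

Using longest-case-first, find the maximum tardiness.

LPT (decreasing processing time): A D G E B C F.
A: 0→21, due 49, tardiness 0
D: 21→38, due 56, tardiness 0
G: 38→54, due 18, tardiness 36
E: 54→65, due 17, tardiness 48
B: 65→71, due 42, tardiness 29
C: 71→74, due 40, tardiness 34
F: 74→76, due 55, tardiness 21
Maximum = 48.

48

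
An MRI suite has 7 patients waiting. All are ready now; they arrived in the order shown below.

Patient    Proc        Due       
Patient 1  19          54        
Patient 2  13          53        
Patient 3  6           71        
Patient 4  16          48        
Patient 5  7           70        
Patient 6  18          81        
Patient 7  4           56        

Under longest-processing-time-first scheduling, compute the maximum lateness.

27

LPT (decreasing processing time): Patient 1 Patient 6 Patient 4 Patient 2 Patient 5 Patient 3 Patient 7.
Patient 1: 0→19, due 54, lateness -35
Patient 6: 19→37, due 81, lateness -44
Patient 4: 37→53, due 48, lateness 5
Patient 2: 53→66, due 53, lateness 13
Patient 5: 66→73, due 70, lateness 3
Patient 3: 73→79, due 71, lateness 8
Patient 7: 79→83, due 56, lateness 27
Maximum = 27.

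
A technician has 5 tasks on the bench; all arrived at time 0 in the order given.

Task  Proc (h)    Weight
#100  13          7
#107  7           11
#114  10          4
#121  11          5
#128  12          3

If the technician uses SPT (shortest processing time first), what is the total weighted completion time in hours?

SPT (increasing processing time): #107 #114 #121 #128 #100.
#107: finishes 7, weight 11, w·C = 77
#114: finishes 17, weight 4, w·C = 68
#121: finishes 28, weight 5, w·C = 140
#128: finishes 40, weight 3, w·C = 120
#100: finishes 53, weight 7, w·C = 371
Sum = 77+68+140+120+371 = 776.

776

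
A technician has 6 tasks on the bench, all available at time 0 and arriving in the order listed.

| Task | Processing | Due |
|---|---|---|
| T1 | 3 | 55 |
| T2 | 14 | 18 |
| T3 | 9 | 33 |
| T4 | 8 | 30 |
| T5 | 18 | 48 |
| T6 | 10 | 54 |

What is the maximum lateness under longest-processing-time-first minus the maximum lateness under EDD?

22

LPT (decreasing processing time): T5 T2 T6 T3 T4 T1.
T5: 0→18, due 48, lateness -30
T2: 18→32, due 18, lateness 14
T6: 32→42, due 54, lateness -12
T3: 42→51, due 33, lateness 18
T4: 51→59, due 30, lateness 29
T1: 59→62, due 55, lateness 7
Maximum = 29.
EDD (increasing due date): T2 T4 T3 T5 T6 T1.
T2: 0→14, due 18, lateness -4
T4: 14→22, due 30, lateness -8
T3: 22→31, due 33, lateness -2
T5: 31→49, due 48, lateness 1
T6: 49→59, due 54, lateness 5
T1: 59→62, due 55, lateness 7
Maximum = 7.
Difference = 29 − 7 = 22.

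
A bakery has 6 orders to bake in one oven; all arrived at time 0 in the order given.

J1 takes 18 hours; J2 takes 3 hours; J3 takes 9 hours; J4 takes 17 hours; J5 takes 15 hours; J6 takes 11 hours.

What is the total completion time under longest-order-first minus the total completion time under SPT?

103

LPT (decreasing processing time): J1 J4 J5 J6 J3 J2.
J1: 0→18
J4: 18→35
J5: 35→50
J6: 50→61
J3: 61→70
J2: 70→73
Sum = 18+35+50+61+70+73 = 307.
SPT (increasing processing time): J2 J3 J6 J5 J4 J1.
J2: 0→3
J3: 3→12
J6: 12→23
J5: 23→38
J4: 38→55
J1: 55→73
Sum = 3+12+23+38+55+73 = 204.
Difference = 307 − 204 = 103.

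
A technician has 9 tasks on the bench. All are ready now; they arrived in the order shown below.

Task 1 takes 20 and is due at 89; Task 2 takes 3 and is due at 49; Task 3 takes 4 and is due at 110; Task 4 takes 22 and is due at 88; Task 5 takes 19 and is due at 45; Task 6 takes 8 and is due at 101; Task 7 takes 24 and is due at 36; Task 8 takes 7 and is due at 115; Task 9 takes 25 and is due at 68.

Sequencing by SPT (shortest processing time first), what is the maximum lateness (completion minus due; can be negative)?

71

SPT (increasing processing time): Task 2 Task 3 Task 8 Task 6 Task 5 Task 1 Task 4 Task 7 Task 9.
Task 2: 0→3, due 49, lateness -46
Task 3: 3→7, due 110, lateness -103
Task 8: 7→14, due 115, lateness -101
Task 6: 14→22, due 101, lateness -79
Task 5: 22→41, due 45, lateness -4
Task 1: 41→61, due 89, lateness -28
Task 4: 61→83, due 88, lateness -5
Task 7: 83→107, due 36, lateness 71
Task 9: 107→132, due 68, lateness 64
Maximum = 71.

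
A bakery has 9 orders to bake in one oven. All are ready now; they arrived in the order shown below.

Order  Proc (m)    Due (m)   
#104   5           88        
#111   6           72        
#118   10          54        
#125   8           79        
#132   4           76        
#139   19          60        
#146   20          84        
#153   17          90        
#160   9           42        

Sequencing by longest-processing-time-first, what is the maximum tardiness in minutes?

LPT (decreasing processing time): #146 #139 #153 #118 #160 #125 #111 #104 #132.
#146: 0→20, due 84, tardiness 0
#139: 20→39, due 60, tardiness 0
#153: 39→56, due 90, tardiness 0
#118: 56→66, due 54, tardiness 12
#160: 66→75, due 42, tardiness 33
#125: 75→83, due 79, tardiness 4
#111: 83→89, due 72, tardiness 17
#104: 89→94, due 88, tardiness 6
#132: 94→98, due 76, tardiness 22
Maximum = 33.

33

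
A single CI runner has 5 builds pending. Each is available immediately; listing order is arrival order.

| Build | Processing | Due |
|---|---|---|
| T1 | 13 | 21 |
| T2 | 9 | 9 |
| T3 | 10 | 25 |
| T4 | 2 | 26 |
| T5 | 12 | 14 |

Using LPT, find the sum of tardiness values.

76

LPT (decreasing processing time): T1 T5 T3 T2 T4.
T1: 0→13, due 21, tardiness 0
T5: 13→25, due 14, tardiness 11
T3: 25→35, due 25, tardiness 10
T2: 35→44, due 9, tardiness 35
T4: 44→46, due 26, tardiness 20
Sum = 0+11+10+35+20 = 76.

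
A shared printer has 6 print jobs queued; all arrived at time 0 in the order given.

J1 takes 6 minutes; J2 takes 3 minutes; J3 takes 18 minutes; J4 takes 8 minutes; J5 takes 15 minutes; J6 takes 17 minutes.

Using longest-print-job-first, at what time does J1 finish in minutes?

LPT (decreasing processing time): J3 J6 J5 J4 J1 J2.
J3: 0→18
J6: 18→35
J5: 35→50
J4: 50→58
J1: 58→64

64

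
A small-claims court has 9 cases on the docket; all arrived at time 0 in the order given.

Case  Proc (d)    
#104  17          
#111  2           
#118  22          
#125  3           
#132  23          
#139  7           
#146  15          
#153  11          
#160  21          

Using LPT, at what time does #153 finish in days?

LPT (decreasing processing time): #132 #118 #160 #104 #146 #153 #139 #125 #111.
#132: 0→23
#118: 23→45
#160: 45→66
#104: 66→83
#146: 83→98
#153: 98→109

109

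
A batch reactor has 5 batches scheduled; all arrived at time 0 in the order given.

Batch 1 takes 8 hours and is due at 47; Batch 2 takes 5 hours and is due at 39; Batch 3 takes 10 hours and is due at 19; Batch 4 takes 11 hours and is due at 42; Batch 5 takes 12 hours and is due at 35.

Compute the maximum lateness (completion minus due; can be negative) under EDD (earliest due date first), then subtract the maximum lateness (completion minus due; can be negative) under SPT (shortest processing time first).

-12

EDD (increasing due date): Batch 3 Batch 5 Batch 2 Batch 4 Batch 1.
Batch 3: 0→10, due 19, lateness -9
Batch 5: 10→22, due 35, lateness -13
Batch 2: 22→27, due 39, lateness -12
Batch 4: 27→38, due 42, lateness -4
Batch 1: 38→46, due 47, lateness -1
Maximum = -1.
SPT (increasing processing time): Batch 2 Batch 1 Batch 3 Batch 4 Batch 5.
Batch 2: 0→5, due 39, lateness -34
Batch 1: 5→13, due 47, lateness -34
Batch 3: 13→23, due 19, lateness 4
Batch 4: 23→34, due 42, lateness -8
Batch 5: 34→46, due 35, lateness 11
Maximum = 11.
Difference = -1 − 11 = -12.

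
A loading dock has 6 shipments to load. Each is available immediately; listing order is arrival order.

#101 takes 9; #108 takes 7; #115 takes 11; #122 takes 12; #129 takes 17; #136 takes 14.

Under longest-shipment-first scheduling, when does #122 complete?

LPT (decreasing processing time): #129 #136 #122 #115 #101 #108.
#129: 0→17
#136: 17→31
#122: 31→43

43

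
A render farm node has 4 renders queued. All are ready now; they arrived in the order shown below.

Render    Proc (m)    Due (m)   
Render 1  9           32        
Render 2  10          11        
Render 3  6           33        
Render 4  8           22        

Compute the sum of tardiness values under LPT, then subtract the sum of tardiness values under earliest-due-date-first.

LPT (decreasing processing time): Render 2 Render 1 Render 4 Render 3.
Render 2: 0→10, due 11, tardiness 0
Render 1: 10→19, due 32, tardiness 0
Render 4: 19→27, due 22, tardiness 5
Render 3: 27→33, due 33, tardiness 0
Sum = 0+0+5+0 = 5.
EDD (increasing due date): Render 2 Render 4 Render 1 Render 3.
Render 2: 0→10, due 11, tardiness 0
Render 4: 10→18, due 22, tardiness 0
Render 1: 18→27, due 32, tardiness 0
Render 3: 27→33, due 33, tardiness 0
Sum = 0+0+0+0 = 0.
Difference = 5 − 0 = 5.

5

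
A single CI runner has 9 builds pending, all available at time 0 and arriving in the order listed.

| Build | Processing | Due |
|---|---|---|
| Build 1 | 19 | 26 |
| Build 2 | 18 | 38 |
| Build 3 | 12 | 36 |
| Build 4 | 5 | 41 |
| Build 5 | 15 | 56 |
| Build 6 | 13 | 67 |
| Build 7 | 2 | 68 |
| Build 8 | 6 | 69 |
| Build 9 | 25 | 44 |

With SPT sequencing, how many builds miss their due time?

SPT (increasing processing time): Build 7 Build 4 Build 8 Build 3 Build 6 Build 5 Build 2 Build 1 Build 9.
Build 7: 0→2, due 68, tardiness 0
Build 4: 2→7, due 41, tardiness 0
Build 8: 7→13, due 69, tardiness 0
Build 3: 13→25, due 36, tardiness 0
Build 6: 25→38, due 67, tardiness 0
Build 5: 38→53, due 56, tardiness 0
Build 2: 53→71, due 38, tardiness 33
Build 1: 71→90, due 26, tardiness 64
Build 9: 90→115, due 44, tardiness 71
Late builds: 3.

3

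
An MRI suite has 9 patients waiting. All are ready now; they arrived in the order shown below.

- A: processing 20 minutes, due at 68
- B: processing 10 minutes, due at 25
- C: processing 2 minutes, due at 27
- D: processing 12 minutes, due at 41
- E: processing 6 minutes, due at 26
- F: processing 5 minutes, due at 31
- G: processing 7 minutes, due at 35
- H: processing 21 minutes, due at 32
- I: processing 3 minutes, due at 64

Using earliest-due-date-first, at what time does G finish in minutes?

EDD (increasing due date): B E C F H G D I A.
B: 0→10
E: 10→16
C: 16→18
F: 18→23
H: 23→44
G: 44→51

51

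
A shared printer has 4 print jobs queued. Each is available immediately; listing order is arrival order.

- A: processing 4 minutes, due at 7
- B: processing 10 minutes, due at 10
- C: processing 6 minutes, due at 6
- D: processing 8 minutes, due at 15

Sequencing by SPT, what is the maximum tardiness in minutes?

18

SPT (increasing processing time): A C D B.
A: 0→4, due 7, tardiness 0
C: 4→10, due 6, tardiness 4
D: 10→18, due 15, tardiness 3
B: 18→28, due 10, tardiness 18
Maximum = 18.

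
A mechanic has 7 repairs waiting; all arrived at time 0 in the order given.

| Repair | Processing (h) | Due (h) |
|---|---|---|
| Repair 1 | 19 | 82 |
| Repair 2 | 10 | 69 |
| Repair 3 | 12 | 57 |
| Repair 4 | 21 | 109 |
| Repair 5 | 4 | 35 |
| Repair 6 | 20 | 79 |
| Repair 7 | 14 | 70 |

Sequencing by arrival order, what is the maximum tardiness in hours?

31

FIFO (arrival order): Repair 1 Repair 2 Repair 3 Repair 4 Repair 5 Repair 6 Repair 7.
Repair 1: 0→19, due 82, tardiness 0
Repair 2: 19→29, due 69, tardiness 0
Repair 3: 29→41, due 57, tardiness 0
Repair 4: 41→62, due 109, tardiness 0
Repair 5: 62→66, due 35, tardiness 31
Repair 6: 66→86, due 79, tardiness 7
Repair 7: 86→100, due 70, tardiness 30
Maximum = 31.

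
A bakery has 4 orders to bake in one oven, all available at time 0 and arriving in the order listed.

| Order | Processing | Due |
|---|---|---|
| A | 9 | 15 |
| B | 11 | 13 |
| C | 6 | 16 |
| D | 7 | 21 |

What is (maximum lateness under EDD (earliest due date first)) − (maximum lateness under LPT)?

-5

EDD (increasing due date): B A C D.
B: 0→11, due 13, lateness -2
A: 11→20, due 15, lateness 5
C: 20→26, due 16, lateness 10
D: 26→33, due 21, lateness 12
Maximum = 12.
LPT (decreasing processing time): B A D C.
B: 0→11, due 13, lateness -2
A: 11→20, due 15, lateness 5
D: 20→27, due 21, lateness 6
C: 27→33, due 16, lateness 17
Maximum = 17.
Difference = 12 − 17 = -5.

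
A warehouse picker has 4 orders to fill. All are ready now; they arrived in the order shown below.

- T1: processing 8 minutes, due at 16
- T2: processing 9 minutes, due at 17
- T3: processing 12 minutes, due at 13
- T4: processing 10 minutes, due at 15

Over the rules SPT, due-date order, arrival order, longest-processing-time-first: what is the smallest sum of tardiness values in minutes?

SPT (increasing processing time): T1 T2 T4 T3.
T1: 0→8, due 16, tardiness 0
T2: 8→17, due 17, tardiness 0
T4: 17→27, due 15, tardiness 12
T3: 27→39, due 13, tardiness 26
Sum = 0+0+12+26 = 38.
EDD (increasing due date): T3 T4 T1 T2.
T3: 0→12, due 13, tardiness 0
T4: 12→22, due 15, tardiness 7
T1: 22→30, due 16, tardiness 14
T2: 30→39, due 17, tardiness 22
Sum = 0+7+14+22 = 43.
FIFO (arrival order): T1 T2 T3 T4.
T1: 0→8, due 16, tardiness 0
T2: 8→17, due 17, tardiness 0
T3: 17→29, due 13, tardiness 16
T4: 29→39, due 15, tardiness 24
Sum = 0+0+16+24 = 40.
LPT (decreasing processing time): T3 T4 T2 T1.
T3: 0→12, due 13, tardiness 0
T4: 12→22, due 15, tardiness 7
T2: 22→31, due 17, tardiness 14
T1: 31→39, due 16, tardiness 23
Sum = 0+7+14+23 = 44.
SPT 38, EDD 43, FIFO 40, LPT 44 → minimum 38.

38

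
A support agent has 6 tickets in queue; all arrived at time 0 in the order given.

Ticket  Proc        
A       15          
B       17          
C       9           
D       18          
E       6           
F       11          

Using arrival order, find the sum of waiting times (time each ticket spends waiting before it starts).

212

FIFO (arrival order): A B C D E F.
A: waits 0, runs 0→15
B: waits 15, runs 15→32
C: waits 32, runs 32→41
D: waits 41, runs 41→59
E: waits 59, runs 59→65
F: waits 65, runs 65→76
Sum = 0+15+32+41+59+65 = 212.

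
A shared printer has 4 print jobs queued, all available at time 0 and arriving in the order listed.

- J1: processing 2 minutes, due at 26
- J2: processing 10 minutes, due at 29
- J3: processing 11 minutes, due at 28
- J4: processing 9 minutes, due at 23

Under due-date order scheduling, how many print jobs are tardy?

EDD (increasing due date): J4 J1 J3 J2.
J4: 0→9, due 23, tardiness 0
J1: 9→11, due 26, tardiness 0
J3: 11→22, due 28, tardiness 0
J2: 22→32, due 29, tardiness 3
Late print jobs: 1.

1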